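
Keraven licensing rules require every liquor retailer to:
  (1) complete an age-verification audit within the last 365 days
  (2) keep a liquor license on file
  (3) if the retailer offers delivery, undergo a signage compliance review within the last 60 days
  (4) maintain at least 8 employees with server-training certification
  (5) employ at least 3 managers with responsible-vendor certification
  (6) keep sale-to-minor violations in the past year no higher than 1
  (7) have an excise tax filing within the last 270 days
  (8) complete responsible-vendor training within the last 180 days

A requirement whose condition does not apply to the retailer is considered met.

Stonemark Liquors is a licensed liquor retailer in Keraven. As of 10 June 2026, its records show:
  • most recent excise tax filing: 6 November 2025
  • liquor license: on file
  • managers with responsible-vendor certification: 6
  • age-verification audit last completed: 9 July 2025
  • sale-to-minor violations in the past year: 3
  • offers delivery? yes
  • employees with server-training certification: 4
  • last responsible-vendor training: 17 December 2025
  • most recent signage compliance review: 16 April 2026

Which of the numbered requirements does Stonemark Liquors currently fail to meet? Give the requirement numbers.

1. age-verification audit 336 days ago vs limit 365 → met
2. liquor license present → met
3. condition 'offers delivery' holds; signage compliance review 55 days ago vs limit 60 → met
4. employees with server-training certification 4 < 8 → not met
5. managers with responsible-vendor certification 6 ≥ 3 → met
6. sale-to-minor violations in the past year 3 > 1 → not met
7. excise tax filing 216 days ago vs limit 270 → met
8. responsible-vendor training 175 days ago vs limit 180 → met
Not met: 4, 6

4, 6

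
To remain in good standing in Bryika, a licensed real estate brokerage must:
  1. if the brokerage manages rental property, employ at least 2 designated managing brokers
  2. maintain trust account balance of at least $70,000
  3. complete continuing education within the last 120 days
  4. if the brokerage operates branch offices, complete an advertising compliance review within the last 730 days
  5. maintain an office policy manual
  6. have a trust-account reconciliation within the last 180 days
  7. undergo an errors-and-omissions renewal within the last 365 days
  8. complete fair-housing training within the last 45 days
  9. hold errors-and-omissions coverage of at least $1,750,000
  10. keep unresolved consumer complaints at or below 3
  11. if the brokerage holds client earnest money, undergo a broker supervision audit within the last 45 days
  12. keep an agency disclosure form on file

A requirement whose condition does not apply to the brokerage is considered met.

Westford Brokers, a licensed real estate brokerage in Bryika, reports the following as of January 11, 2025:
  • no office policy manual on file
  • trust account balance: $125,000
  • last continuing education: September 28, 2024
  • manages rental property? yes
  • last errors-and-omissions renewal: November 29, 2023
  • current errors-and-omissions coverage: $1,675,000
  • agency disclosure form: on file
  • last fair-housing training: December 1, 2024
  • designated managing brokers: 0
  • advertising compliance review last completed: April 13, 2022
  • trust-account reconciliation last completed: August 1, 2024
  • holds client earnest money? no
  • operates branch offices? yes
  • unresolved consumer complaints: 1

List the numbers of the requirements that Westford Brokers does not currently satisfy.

1. condition 'manages rental property' holds; designated managing brokers 0 < 2 → not met
2. trust account balance $125,000 ≥ $70,000 → met
3. continuing education 105 days ago vs limit 120 → met
4. condition 'operates branch offices' holds; advertising compliance review 1004 days ago vs limit 730 → not met
5. office policy manual absent → not met
6. trust-account reconciliation 163 days ago vs limit 180 → met
7. errors-and-omissions renewal 409 days ago vs limit 365 → not met
8. fair-housing training 41 days ago vs limit 45 → met
9. errors-and-omissions coverage $1,675,000 < $1,750,000 → not met
10. unresolved consumer complaints 1 ≤ 3 → met
11. condition 'holds client earnest money' does not hold → requirement n/a → met
12. agency disclosure form present → met
Not met: 1, 4, 5, 7, 9

1, 4, 5, 7, 9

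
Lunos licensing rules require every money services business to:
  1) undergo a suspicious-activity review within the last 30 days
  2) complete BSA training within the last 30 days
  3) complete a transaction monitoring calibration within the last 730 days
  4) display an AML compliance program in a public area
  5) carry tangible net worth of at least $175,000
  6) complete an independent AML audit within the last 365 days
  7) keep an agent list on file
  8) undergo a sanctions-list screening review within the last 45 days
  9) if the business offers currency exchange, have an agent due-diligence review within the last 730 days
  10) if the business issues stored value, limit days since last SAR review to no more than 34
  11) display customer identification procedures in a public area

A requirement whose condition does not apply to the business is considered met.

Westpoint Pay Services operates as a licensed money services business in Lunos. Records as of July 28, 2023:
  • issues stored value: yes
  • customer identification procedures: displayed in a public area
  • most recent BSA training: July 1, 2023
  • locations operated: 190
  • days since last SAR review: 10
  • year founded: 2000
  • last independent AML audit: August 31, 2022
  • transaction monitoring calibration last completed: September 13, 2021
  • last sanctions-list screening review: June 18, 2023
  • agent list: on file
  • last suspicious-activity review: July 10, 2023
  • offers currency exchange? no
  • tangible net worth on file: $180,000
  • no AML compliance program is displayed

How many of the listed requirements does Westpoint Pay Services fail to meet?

1

1. suspicious-activity review 18 days ago vs limit 30 → met
2. BSA training 27 days ago vs limit 30 → met
3. transaction monitoring calibration 683 days ago vs limit 730 → met
4. AML compliance program absent → not met
5. tangible net worth $180,000 ≥ $175,000 → met
6. independent AML audit 331 days ago vs limit 365 → met
7. agent list present → met
8. sanctions-list screening review 40 days ago vs limit 45 → met
9. condition 'offers currency exchange' does not hold → requirement n/a → met
10. condition 'issues stored value' holds; days since last SAR review 10 ≤ 34 → met
11. customer identification procedures present → met
Not met: 1 of 11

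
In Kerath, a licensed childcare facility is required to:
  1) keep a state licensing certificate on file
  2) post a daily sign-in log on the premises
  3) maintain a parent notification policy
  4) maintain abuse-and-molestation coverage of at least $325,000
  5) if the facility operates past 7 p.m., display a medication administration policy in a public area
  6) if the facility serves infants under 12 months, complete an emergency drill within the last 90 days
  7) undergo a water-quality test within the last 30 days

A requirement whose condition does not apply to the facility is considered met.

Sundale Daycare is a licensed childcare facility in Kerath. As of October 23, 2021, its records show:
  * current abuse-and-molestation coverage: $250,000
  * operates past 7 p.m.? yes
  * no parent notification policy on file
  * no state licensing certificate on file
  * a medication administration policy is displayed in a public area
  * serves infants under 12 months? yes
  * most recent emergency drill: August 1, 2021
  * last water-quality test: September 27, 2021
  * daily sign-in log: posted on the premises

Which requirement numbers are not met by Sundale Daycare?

1, 3, 4

1. state licensing certificate absent → not met
2. daily sign-in log present → met
3. parent notification policy absent → not met
4. abuse-and-molestation coverage $250,000 < $325,000 → not met
5. condition 'operates past 7 p.m.' holds; medication administration policy present → met
6. condition 'serves infants under 12 months' holds; emergency drill 83 days ago vs limit 90 → met
7. water-quality test 26 days ago vs limit 30 → met
Not met: 1, 3, 4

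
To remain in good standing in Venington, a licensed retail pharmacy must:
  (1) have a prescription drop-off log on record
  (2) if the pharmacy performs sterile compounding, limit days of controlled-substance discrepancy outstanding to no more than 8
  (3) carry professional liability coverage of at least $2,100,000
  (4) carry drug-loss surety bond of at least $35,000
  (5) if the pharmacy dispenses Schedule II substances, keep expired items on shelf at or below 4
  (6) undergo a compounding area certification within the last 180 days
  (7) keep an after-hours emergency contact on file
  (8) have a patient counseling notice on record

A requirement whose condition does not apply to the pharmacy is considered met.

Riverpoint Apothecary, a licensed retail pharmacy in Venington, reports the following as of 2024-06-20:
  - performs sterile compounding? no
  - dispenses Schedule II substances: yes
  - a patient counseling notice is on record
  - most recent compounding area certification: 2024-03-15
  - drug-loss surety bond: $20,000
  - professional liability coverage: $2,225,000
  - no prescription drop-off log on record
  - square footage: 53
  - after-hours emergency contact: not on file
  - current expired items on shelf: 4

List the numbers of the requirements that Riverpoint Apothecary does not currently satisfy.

1, 4, 7

1. prescription drop-off log absent → not met
2. condition 'performs sterile compounding' does not hold → requirement n/a → met
3. professional liability coverage $2,225,000 ≥ $2,100,000 → met
4. drug-loss surety bond $20,000 < $35,000 → not met
5. condition 'dispenses Schedule II substances' holds; expired items on shelf 4 ≤ 4 → met
6. compounding area certification 97 days ago vs limit 180 → met
7. after-hours emergency contact absent → not met
8. patient counseling notice present → met
Not met: 1, 4, 7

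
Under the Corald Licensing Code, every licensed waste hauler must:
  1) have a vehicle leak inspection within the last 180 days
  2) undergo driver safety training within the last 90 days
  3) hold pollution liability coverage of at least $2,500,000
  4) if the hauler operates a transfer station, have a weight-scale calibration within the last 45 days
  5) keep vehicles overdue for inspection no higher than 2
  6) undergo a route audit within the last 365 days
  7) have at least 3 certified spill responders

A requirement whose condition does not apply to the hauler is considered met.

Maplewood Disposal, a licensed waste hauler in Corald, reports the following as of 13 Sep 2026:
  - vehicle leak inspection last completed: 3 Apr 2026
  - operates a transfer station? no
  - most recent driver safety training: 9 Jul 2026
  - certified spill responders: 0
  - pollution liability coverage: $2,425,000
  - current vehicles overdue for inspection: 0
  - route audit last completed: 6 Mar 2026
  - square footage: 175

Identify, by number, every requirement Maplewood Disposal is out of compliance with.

1. vehicle leak inspection 163 days ago vs limit 180 → met
2. driver safety training 66 days ago vs limit 90 → met
3. pollution liability coverage $2,425,000 < $2,500,000 → not met
4. condition 'operates a transfer station' does not hold → requirement n/a → met
5. vehicles overdue for inspection 0 ≤ 2 → met
6. route audit 191 days ago vs limit 365 → met
7. certified spill responders 0 < 3 → not met
Not met: 3, 7

3, 7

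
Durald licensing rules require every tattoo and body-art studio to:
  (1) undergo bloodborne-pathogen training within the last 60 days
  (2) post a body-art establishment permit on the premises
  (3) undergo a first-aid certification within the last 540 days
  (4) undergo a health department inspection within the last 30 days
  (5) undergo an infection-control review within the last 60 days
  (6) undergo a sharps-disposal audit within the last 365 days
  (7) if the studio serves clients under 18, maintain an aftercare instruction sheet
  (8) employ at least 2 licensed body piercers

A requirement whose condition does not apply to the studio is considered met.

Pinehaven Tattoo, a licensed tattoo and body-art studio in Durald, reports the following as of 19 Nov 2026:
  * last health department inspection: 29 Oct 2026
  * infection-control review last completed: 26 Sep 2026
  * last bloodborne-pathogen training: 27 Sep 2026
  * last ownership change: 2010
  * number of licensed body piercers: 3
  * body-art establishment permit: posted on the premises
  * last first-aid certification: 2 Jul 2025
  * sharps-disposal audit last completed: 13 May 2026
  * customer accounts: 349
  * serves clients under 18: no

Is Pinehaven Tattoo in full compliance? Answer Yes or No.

1. bloodborne-pathogen training 53 days ago vs limit 60 → met
2. body-art establishment permit present → met
3. first-aid certification 505 days ago vs limit 540 → met
4. health department inspection 21 days ago vs limit 30 → met
5. infection-control review 54 days ago vs limit 60 → met
6. sharps-disposal audit 190 days ago vs limit 365 → met
7. condition 'serves clients under 18' does not hold → requirement n/a → met
8. licensed body piercers 3 ≥ 2 → met
All met.

Yes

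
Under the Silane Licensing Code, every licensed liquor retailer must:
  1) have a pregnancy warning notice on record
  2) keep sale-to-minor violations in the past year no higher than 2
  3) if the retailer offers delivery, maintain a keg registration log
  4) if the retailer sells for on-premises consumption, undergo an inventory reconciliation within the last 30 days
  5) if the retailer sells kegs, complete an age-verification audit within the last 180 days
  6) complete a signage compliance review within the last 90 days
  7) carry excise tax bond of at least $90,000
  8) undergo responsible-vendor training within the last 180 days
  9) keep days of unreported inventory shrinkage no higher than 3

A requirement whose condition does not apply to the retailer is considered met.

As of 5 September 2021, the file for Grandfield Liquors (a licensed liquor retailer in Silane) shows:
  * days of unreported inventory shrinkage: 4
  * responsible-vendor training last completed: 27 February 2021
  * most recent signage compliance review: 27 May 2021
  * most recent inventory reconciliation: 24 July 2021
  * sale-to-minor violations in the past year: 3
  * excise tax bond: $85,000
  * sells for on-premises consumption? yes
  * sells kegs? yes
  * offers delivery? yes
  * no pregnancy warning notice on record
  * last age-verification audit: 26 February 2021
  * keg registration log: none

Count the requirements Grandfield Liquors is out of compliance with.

1. pregnancy warning notice absent → not met
2. sale-to-minor violations in the past year 3 > 2 → not met
3. condition 'offers delivery' holds; keg registration log absent → not met
4. condition 'sells for on-premises consumption' holds; inventory reconciliation 43 days ago vs limit 30 → not met
5. condition 'sells kegs' holds; age-verification audit 191 days ago vs limit 180 → not met
6. signage compliance review 101 days ago vs limit 90 → not met
7. excise tax bond $85,000 < $90,000 → not met
8. responsible-vendor training 190 days ago vs limit 180 → not met
9. days of unreported inventory shrinkage 4 > 3 → not met
Not met: 9 of 9

9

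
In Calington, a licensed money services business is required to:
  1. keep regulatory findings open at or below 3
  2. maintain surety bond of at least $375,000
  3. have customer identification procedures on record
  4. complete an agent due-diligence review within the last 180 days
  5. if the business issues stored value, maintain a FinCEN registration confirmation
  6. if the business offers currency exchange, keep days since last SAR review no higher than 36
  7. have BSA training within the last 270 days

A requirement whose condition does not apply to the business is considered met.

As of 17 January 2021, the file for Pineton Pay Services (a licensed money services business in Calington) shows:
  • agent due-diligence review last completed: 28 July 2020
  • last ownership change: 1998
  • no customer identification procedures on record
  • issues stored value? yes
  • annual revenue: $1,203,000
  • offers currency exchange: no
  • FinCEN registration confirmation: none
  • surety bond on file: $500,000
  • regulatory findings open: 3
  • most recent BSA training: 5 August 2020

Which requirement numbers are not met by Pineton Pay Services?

3, 5

1. regulatory findings open 3 ≤ 3 → met
2. surety bond $500,000 ≥ $375,000 → met
3. customer identification procedures absent → not met
4. agent due-diligence review 173 days ago vs limit 180 → met
5. condition 'issues stored value' holds; FinCEN registration confirmation absent → not met
6. condition 'offers currency exchange' does not hold → requirement n/a → met
7. BSA training 165 days ago vs limit 270 → met
Not met: 3, 5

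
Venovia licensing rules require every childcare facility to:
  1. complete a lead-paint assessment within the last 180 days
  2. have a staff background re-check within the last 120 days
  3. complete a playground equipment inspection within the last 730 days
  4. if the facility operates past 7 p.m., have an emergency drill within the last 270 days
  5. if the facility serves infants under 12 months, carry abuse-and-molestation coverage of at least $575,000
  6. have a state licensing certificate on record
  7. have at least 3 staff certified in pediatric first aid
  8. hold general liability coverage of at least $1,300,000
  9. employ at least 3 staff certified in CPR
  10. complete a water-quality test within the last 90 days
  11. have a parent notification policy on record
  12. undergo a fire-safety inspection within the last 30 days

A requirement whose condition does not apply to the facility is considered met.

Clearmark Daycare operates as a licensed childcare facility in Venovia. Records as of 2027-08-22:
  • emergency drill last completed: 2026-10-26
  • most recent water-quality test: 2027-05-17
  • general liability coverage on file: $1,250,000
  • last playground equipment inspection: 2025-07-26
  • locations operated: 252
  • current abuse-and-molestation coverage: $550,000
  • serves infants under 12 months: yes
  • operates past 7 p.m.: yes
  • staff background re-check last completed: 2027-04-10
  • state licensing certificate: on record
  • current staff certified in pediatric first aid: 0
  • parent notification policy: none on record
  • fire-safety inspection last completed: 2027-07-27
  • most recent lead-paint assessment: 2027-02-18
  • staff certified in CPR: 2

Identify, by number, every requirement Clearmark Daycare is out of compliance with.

1. lead-paint assessment 185 days ago vs limit 180 → not met
2. staff background re-check 134 days ago vs limit 120 → not met
3. playground equipment inspection 757 days ago vs limit 730 → not met
4. condition 'operates past 7 p.m.' holds; emergency drill 300 days ago vs limit 270 → not met
5. condition 'serves infants under 12 months' holds; abuse-and-molestation coverage $550,000 < $575,000 → not met
6. state licensing certificate present → met
7. staff certified in pediatric first aid 0 < 3 → not met
8. general liability coverage $1,250,000 < $1,300,000 → not met
9. staff certified in CPR 2 < 3 → not met
10. water-quality test 97 days ago vs limit 90 → not met
11. parent notification policy absent → not met
12. fire-safety inspection 26 days ago vs limit 30 → met
Not met: 1, 2, 3, 4, 5, 7, 8, 9, 10, 11

1, 2, 3, 4, 5, 7, 8, 9, 10, 11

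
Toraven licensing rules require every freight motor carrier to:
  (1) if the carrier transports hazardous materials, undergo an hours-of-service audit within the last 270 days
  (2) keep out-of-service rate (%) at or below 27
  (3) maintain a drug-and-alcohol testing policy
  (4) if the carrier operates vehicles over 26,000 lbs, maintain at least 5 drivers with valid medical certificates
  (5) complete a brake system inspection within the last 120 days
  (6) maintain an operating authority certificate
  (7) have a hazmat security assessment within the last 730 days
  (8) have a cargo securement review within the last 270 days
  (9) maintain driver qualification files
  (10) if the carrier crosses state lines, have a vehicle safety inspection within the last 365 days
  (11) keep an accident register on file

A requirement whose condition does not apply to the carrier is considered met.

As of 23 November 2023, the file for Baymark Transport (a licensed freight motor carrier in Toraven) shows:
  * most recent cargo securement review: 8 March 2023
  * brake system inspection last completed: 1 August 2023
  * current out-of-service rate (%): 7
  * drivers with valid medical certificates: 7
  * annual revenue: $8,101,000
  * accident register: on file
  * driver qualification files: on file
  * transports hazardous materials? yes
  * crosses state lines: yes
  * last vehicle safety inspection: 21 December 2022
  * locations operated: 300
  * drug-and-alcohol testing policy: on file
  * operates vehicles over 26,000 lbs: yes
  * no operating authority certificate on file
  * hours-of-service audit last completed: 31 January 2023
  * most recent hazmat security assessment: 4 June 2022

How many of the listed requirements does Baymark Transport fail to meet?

1. condition 'transports hazardous materials' holds; hours-of-service audit 296 days ago vs limit 270 → not met
2. out-of-service rate (%) 7 ≤ 27 → met
3. drug-and-alcohol testing policy present → met
4. condition 'operates vehicles over 26,000 lbs' holds; drivers with valid medical certificates 7 ≥ 5 → met
5. brake system inspection 114 days ago vs limit 120 → met
6. operating authority certificate absent → not met
7. hazmat security assessment 537 days ago vs limit 730 → met
8. cargo securement review 260 days ago vs limit 270 → met
9. driver qualification files present → met
10. condition 'crosses state lines' holds; vehicle safety inspection 337 days ago vs limit 365 → met
11. accident register present → met
Not met: 2 of 11

2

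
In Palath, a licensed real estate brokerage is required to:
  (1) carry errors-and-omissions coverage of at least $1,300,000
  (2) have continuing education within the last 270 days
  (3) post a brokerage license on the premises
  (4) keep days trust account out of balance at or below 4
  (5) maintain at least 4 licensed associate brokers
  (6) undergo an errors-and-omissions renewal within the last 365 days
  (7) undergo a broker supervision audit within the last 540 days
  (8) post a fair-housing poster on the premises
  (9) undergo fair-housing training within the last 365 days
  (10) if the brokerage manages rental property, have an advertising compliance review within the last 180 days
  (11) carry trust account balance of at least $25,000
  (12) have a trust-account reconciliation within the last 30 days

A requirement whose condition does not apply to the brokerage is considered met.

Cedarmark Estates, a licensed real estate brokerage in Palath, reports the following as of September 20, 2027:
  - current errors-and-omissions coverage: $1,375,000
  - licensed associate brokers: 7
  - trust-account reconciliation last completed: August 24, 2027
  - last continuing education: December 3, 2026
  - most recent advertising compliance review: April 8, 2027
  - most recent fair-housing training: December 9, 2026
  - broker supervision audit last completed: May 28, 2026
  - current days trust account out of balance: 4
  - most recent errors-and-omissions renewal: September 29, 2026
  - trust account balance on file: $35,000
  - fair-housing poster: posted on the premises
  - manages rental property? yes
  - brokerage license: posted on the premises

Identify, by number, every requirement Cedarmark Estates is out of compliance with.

2

1. errors-and-omissions coverage $1,375,000 ≥ $1,300,000 → met
2. continuing education 291 days ago vs limit 270 → not met
3. brokerage license present → met
4. days trust account out of balance 4 ≤ 4 → met
5. licensed associate brokers 7 ≥ 4 → met
6. errors-and-omissions renewal 356 days ago vs limit 365 → met
7. broker supervision audit 480 days ago vs limit 540 → met
8. fair-housing poster present → met
9. fair-housing training 285 days ago vs limit 365 → met
10. condition 'manages rental property' holds; advertising compliance review 165 days ago vs limit 180 → met
11. trust account balance $35,000 ≥ $25,000 → met
12. trust-account reconciliation 27 days ago vs limit 30 → met
Not met: 2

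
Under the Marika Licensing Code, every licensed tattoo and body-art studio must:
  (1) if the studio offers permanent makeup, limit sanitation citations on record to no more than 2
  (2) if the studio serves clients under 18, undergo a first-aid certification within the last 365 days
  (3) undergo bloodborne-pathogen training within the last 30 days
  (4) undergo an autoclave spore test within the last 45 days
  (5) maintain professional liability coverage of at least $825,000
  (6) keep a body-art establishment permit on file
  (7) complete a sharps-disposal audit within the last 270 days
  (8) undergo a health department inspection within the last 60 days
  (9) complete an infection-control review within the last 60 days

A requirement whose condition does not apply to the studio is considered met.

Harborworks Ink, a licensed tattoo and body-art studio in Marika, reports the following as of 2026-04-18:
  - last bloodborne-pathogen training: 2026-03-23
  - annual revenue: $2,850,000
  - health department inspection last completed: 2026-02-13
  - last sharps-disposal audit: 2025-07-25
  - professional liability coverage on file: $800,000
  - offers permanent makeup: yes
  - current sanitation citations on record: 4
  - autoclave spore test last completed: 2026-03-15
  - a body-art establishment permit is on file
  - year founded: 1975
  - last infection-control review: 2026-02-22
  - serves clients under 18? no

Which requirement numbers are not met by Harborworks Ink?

1, 5, 8

1. condition 'offers permanent makeup' holds; sanitation citations on record 4 > 2 → not met
2. condition 'serves clients under 18' does not hold → requirement n/a → met
3. bloodborne-pathogen training 26 days ago vs limit 30 → met
4. autoclave spore test 34 days ago vs limit 45 → met
5. professional liability coverage $800,000 < $825,000 → not met
6. body-art establishment permit present → met
7. sharps-disposal audit 267 days ago vs limit 270 → met
8. health department inspection 64 days ago vs limit 60 → not met
9. infection-control review 55 days ago vs limit 60 → met
Not met: 1, 5, 8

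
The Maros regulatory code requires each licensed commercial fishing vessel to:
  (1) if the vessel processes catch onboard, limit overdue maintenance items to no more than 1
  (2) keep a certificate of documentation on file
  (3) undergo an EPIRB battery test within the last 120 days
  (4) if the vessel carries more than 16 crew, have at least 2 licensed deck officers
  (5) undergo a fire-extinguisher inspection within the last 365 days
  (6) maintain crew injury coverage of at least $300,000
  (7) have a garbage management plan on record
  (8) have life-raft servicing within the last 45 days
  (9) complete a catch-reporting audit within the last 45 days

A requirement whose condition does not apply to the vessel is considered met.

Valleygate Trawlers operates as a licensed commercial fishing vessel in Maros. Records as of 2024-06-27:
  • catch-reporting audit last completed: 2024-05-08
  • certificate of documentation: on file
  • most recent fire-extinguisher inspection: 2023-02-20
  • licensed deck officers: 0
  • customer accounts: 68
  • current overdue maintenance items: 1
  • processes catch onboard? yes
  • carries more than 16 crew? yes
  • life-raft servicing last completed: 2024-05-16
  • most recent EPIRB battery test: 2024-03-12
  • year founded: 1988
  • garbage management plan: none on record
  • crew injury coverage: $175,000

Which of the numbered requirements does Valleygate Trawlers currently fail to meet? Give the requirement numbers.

4, 5, 6, 7, 9

1. condition 'processes catch onboard' holds; overdue maintenance items 1 ≤ 1 → met
2. certificate of documentation present → met
3. EPIRB battery test 107 days ago vs limit 120 → met
4. condition 'carries more than 16 crew' holds; licensed deck officers 0 < 2 → not met
5. fire-extinguisher inspection 493 days ago vs limit 365 → not met
6. crew injury coverage $175,000 < $300,000 → not met
7. garbage management plan absent → not met
8. life-raft servicing 42 days ago vs limit 45 → met
9. catch-reporting audit 50 days ago vs limit 45 → not met
Not met: 4, 5, 6, 7, 9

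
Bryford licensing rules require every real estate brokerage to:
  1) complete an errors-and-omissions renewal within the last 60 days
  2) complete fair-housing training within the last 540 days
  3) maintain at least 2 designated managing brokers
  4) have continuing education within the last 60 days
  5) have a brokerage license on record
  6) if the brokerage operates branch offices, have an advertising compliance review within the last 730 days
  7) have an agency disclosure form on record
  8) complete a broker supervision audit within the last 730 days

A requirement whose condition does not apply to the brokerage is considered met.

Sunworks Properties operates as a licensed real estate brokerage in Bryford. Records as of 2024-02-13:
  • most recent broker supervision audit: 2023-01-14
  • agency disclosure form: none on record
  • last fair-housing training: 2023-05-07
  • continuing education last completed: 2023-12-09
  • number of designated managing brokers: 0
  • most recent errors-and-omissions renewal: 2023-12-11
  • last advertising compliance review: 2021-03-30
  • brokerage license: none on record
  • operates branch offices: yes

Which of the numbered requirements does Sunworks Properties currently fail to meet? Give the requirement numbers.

1. errors-and-omissions renewal 64 days ago vs limit 60 → not met
2. fair-housing training 282 days ago vs limit 540 → met
3. designated managing brokers 0 < 2 → not met
4. continuing education 66 days ago vs limit 60 → not met
5. brokerage license absent → not met
6. condition 'operates branch offices' holds; advertising compliance review 1050 days ago vs limit 730 → not met
7. agency disclosure form absent → not met
8. broker supervision audit 395 days ago vs limit 730 → met
Not met: 1, 3, 4, 5, 6, 7

1, 3, 4, 5, 6, 7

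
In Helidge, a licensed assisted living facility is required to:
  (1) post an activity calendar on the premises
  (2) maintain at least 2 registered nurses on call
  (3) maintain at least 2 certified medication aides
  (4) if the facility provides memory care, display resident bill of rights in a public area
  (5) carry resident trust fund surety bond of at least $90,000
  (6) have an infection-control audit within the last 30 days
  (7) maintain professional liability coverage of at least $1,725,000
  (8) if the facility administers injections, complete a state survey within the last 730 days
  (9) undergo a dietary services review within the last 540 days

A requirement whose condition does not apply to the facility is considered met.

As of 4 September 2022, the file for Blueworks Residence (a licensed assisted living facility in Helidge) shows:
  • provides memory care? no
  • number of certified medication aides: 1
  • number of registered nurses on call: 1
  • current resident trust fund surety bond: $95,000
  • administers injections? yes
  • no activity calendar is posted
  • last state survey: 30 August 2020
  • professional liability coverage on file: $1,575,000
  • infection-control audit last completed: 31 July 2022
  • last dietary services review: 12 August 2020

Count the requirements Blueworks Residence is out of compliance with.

1. activity calendar absent → not met
2. registered nurses on call 1 < 2 → not met
3. certified medication aides 1 < 2 → not met
4. condition 'provides memory care' does not hold → requirement n/a → met
5. resident trust fund surety bond $95,000 ≥ $90,000 → met
6. infection-control audit 35 days ago vs limit 30 → not met
7. professional liability coverage $1,575,000 < $1,725,000 → not met
8. condition 'administers injections' holds; state survey 735 days ago vs limit 730 → not met
9. dietary services review 753 days ago vs limit 540 → not met
Not met: 7 of 9

7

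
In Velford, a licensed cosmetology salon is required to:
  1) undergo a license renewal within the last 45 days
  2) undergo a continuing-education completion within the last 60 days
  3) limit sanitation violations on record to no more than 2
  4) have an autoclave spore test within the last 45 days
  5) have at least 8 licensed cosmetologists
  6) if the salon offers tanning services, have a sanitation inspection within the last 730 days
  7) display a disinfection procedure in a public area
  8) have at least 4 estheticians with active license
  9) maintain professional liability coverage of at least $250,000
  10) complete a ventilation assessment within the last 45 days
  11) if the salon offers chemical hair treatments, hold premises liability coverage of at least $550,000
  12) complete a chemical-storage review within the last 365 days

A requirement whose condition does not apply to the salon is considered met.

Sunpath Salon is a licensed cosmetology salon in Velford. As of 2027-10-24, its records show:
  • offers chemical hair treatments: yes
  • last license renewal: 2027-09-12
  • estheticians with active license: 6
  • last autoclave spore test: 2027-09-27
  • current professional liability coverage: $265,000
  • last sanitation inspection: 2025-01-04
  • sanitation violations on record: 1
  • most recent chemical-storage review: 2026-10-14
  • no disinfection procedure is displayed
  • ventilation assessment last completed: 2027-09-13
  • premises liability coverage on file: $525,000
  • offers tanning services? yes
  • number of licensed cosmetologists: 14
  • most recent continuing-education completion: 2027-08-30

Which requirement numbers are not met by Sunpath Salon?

1. license renewal 42 days ago vs limit 45 → met
2. continuing-education completion 55 days ago vs limit 60 → met
3. sanitation violations on record 1 ≤ 2 → met
4. autoclave spore test 27 days ago vs limit 45 → met
5. licensed cosmetologists 14 ≥ 8 → met
6. condition 'offers tanning services' holds; sanitation inspection 1023 days ago vs limit 730 → not met
7. disinfection procedure absent → not met
8. estheticians with active license 6 ≥ 4 → met
9. professional liability coverage $265,000 ≥ $250,000 → met
10. ventilation assessment 41 days ago vs limit 45 → met
11. condition 'offers chemical hair treatments' holds; premises liability coverage $525,000 < $550,000 → not met
12. chemical-storage review 375 days ago vs limit 365 → not met
Not met: 6, 7, 11, 12

6, 7, 11, 12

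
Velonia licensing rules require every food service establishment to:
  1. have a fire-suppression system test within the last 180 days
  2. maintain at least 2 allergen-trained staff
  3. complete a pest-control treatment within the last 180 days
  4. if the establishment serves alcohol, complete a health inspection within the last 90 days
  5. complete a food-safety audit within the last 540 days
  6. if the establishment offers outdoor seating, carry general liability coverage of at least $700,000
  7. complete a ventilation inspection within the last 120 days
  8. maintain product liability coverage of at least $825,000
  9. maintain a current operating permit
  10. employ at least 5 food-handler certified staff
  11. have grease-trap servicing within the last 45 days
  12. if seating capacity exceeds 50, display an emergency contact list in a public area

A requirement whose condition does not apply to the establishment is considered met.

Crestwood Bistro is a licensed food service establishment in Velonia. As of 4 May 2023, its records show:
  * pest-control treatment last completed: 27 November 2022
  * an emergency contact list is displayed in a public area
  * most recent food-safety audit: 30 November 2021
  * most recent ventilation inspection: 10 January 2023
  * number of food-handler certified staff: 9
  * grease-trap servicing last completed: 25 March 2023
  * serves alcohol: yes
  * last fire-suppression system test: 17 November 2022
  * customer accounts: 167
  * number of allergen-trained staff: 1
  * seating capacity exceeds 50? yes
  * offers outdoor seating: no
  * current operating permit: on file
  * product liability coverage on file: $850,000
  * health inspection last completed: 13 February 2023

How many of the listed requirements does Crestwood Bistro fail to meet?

1

1. fire-suppression system test 168 days ago vs limit 180 → met
2. allergen-trained staff 1 < 2 → not met
3. pest-control treatment 158 days ago vs limit 180 → met
4. condition 'serves alcohol' holds; health inspection 80 days ago vs limit 90 → met
5. food-safety audit 520 days ago vs limit 540 → met
6. condition 'offers outdoor seating' does not hold → requirement n/a → met
7. ventilation inspection 114 days ago vs limit 120 → met
8. product liability coverage $850,000 ≥ $825,000 → met
9. current operating permit present → met
10. food-handler certified staff 9 ≥ 5 → met
11. grease-trap servicing 40 days ago vs limit 45 → met
12. condition 'seating capacity exceeds 50' holds; emergency contact list present → met
Not met: 1 of 12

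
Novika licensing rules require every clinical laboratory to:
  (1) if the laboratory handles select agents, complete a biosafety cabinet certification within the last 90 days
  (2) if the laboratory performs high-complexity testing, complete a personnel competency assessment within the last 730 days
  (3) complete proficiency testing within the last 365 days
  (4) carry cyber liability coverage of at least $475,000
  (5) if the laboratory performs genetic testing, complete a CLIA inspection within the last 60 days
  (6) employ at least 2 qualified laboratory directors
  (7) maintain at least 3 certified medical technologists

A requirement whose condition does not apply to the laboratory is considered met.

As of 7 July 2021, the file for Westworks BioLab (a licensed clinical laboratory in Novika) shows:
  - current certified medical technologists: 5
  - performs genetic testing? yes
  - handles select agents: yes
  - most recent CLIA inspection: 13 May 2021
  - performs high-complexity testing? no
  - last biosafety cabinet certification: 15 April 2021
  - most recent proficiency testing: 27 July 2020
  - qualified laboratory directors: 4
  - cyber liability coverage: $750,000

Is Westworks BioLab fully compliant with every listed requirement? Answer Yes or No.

1. condition 'handles select agents' holds; biosafety cabinet certification 83 days ago vs limit 90 → met
2. condition 'performs high-complexity testing' does not hold → requirement n/a → met
3. proficiency testing 345 days ago vs limit 365 → met
4. cyber liability coverage $750,000 ≥ $475,000 → met
5. condition 'performs genetic testing' holds; CLIA inspection 55 days ago vs limit 60 → met
6. qualified laboratory directors 4 ≥ 2 → met
7. certified medical technologists 5 ≥ 3 → met
All met.

Yes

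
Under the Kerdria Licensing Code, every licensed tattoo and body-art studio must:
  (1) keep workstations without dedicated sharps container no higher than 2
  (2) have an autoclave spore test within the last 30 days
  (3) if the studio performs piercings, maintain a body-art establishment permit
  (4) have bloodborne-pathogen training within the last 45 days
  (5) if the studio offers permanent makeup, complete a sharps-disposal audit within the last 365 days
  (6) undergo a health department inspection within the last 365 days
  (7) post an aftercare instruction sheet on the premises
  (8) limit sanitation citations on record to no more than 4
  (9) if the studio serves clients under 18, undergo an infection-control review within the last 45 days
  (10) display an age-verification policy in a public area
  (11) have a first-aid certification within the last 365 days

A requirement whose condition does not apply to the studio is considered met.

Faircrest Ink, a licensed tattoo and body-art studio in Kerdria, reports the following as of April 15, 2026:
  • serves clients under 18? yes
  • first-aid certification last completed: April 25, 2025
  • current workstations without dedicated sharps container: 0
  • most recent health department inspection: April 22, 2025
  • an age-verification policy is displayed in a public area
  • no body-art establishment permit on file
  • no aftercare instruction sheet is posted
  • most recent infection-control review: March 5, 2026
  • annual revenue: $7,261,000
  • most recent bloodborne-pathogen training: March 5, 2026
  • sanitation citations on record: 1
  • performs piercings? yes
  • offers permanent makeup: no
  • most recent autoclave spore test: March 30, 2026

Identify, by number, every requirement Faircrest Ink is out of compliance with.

1. workstations without dedicated sharps container 0 ≤ 2 → met
2. autoclave spore test 16 days ago vs limit 30 → met
3. condition 'performs piercings' holds; body-art establishment permit absent → not met
4. bloodborne-pathogen training 41 days ago vs limit 45 → met
5. condition 'offers permanent makeup' does not hold → requirement n/a → met
6. health department inspection 358 days ago vs limit 365 → met
7. aftercare instruction sheet absent → not met
8. sanitation citations on record 1 ≤ 4 → met
9. condition 'serves clients under 18' holds; infection-control review 41 days ago vs limit 45 → met
10. age-verification policy present → met
11. first-aid certification 355 days ago vs limit 365 → met
Not met: 3, 7

3, 7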